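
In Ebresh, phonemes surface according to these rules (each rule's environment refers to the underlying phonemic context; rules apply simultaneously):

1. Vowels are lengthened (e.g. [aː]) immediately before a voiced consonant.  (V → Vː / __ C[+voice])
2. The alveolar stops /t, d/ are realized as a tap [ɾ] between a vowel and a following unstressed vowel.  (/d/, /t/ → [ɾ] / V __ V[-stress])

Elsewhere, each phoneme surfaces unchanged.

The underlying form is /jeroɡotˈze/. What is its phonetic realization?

Rule 1 applies to /e/ (between /j/ and /r/: before a voiced consonant) → [eː].
/o/ (between /r/ and /ɡ/): before a voiced consonant, so rule 1 applies → [oː].
/o/ (between /ɡ/ and /t/) fails the environment for rule 1, so it stays [o].
/t/ (between /o/ and /z/) fails the environment for rule 2, so it stays [t].
/e/ — word-final; rule 1 does not apply here → [e].

[jeːroːɡotˈze]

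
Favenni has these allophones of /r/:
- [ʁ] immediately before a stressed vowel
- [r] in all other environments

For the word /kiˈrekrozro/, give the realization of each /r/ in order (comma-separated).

[ʁ], [r], [r]

Occurrence 1 (position 3): immediately before a stressed vowel → [ʁ].
Occurrence 2 (position 6): no conditioning environment matches → elsewhere allophone [r].
Occurrence 3 (position 9): no conditioning environment matches → elsewhere allophone [r].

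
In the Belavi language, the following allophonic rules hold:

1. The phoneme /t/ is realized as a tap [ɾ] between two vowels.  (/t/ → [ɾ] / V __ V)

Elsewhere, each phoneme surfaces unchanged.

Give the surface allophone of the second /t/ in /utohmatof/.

[ɾ]

/t/ (between /a/ and /o/) occurs between two vowels → [ɾ] by rule 1.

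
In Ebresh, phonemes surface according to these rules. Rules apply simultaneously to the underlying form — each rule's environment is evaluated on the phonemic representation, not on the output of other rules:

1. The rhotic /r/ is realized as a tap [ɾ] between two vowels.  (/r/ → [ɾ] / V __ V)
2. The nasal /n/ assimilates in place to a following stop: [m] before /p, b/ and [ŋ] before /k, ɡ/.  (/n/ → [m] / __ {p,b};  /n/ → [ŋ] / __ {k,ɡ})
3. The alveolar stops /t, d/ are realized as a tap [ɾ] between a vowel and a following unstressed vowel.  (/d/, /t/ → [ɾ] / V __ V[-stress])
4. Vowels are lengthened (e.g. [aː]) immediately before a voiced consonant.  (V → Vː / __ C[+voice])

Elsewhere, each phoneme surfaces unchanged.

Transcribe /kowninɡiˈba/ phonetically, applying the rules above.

[koːwniːŋɡiːˈba]

/o/ (between /k/ and /w/): before a voiced consonant, so rule 4 applies → [oː].
/n/ (between /w/ and /i/) fails the environment for rule 2, so it stays [n].
/i/ (between /n/ and /n/) occurs before a voiced consonant → [iː] by rule 4.
/n/ — between /i/ and /ɡ/, before a labial or velar stop — surfaces as [ŋ] (rule 2).
Rule 4 applies to /i/ (between /ɡ/ and /b/: before a voiced consonant) → [iː].
/a/ (word-final) fails the environment for rule 4, so it stays [a].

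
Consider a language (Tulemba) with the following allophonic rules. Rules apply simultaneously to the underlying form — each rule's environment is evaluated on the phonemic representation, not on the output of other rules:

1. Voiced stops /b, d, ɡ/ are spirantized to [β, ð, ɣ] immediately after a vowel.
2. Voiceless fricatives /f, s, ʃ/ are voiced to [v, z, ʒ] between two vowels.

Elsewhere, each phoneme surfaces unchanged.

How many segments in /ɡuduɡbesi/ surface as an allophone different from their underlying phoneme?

Segments that undergo a rule: /d/ → [ð] (rule 1); /ɡ/ → [ɣ] (rule 1); /s/ → [z] (rule 2).
All other segments surface unchanged.

3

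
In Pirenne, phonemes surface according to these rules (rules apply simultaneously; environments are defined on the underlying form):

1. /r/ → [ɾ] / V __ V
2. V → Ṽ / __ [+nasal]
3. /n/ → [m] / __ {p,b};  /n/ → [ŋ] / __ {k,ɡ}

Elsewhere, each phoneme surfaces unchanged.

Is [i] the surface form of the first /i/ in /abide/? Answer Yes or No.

/i/ (between /b/ and /d/) is in the target of rule 2 but the environment (before a nasal consonant) is not met → [i].
The actual realization is [i], which matches [i].

Yes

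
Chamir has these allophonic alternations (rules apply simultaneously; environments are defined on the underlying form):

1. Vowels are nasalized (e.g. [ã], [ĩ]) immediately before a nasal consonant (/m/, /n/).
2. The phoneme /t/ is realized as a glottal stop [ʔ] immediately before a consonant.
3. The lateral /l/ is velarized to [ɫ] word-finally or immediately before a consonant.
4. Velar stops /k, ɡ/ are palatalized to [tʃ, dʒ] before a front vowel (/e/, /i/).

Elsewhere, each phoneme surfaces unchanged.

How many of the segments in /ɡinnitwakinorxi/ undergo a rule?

Segments that undergo a rule: /ɡ/ → [dʒ] (rule 4); /i/ → [ĩ] (rule 1); /t/ → [ʔ] (rule 2); /k/ → [tʃ] (rule 4); /i/ → [ĩ] (rule 1).
All other segments surface unchanged.

5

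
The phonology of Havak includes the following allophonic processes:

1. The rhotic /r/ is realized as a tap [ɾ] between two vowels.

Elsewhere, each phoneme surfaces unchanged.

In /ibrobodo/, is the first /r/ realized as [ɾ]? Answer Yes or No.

No

/r/ (between /b/ and /o/): rule 1 targets it, but not between two vowels → unchanged [r].
The actual realization is [r], not [ɾ].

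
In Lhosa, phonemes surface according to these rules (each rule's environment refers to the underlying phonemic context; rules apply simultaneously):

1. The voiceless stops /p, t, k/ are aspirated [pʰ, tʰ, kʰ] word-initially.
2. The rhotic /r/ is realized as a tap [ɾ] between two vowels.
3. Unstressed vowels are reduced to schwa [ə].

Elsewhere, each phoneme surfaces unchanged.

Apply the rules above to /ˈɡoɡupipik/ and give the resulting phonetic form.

[ˈɡoɡəpəpək]

/ɡ/ (word-initial) is unaffected → [ɡ].
/o/ (between /ɡ/ and /ɡ/): rule 3 targets it, but not in an unstressed syllable → unchanged [o].
/ɡ/ — not in any rule's target class → [ɡ].
/u/ meets the environment for rule 3 (in an unstressed syllable) → [ə].
/p/ (between /u/ and /i/) fails the environment for rule 1, so it stays [p].
/i/ (between /p/ and /p/) occurs in an unstressed syllable → [ə] by rule 3.
/p/ (between /i/ and /i/) is in the target of rule 1 but the environment (word-initially) is not met → [p].
/i/ meets the environment for rule 3 (in an unstressed syllable) → [ə].
/k/ (word-final): rule 1 targets it, but not word-initially → unchanged [k].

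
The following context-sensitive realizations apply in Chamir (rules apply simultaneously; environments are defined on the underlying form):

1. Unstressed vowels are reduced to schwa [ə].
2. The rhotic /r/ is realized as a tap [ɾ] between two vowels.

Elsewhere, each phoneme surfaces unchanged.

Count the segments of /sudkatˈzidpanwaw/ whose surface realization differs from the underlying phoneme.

Segments that undergo a rule: /u/ → [ə] (rule 1); /a/ → [ə] (rule 1); /a/ → [ə] (rule 1); /a/ → [ə] (rule 1).
All other segments surface unchanged.

4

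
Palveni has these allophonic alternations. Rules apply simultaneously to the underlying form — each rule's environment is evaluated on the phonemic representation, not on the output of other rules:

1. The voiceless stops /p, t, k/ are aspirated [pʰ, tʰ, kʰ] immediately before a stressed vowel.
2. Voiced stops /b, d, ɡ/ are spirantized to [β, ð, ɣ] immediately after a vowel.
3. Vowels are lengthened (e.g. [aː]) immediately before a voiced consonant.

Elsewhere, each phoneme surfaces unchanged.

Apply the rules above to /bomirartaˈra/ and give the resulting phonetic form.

/b/ (word-initial) is in the target of rule 2 but the environment (immediately after a vowel) is not met → [b].
/o/ (between /b/ and /m/) occurs before a voiced consonant → [oː] by rule 3.
/m/ — not in any rule's target class → [m].
/i/ meets the environment for rule 3 (before a voiced consonant) → [iː].
/r/ — not in any rule's target class → [r].
/a/ (between /r/ and /r/) occurs before a voiced consonant → [aː] by rule 3.
/r/ — not in any rule's target class → [r].
/t/ (between /r/ and /a/) fails the environment for rule 1, so it stays [t].
Rule 3 applies to /a/ (between /t/ and /r/: before a voiced consonant) → [aː].
/r/ — not in any rule's target class → [r].
/a/ (word-final): rule 3 targets it, but not before a voiced consonant → unchanged [a].

[boːmiːraːrtaːˈra]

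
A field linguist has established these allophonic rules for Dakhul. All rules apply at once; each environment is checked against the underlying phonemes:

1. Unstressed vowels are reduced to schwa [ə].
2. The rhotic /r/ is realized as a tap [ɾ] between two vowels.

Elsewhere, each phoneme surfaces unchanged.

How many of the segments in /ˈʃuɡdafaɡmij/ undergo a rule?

3

Segments that undergo a rule: /a/ → [ə] (rule 1); /a/ → [ə] (rule 1); /i/ → [ə] (rule 1).
All other segments surface unchanged.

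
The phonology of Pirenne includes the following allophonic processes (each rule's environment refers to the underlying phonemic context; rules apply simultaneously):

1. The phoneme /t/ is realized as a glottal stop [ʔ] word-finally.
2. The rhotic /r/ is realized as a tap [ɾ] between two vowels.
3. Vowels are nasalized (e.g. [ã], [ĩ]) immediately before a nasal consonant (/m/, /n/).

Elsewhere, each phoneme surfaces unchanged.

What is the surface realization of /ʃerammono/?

/ʃ/ — not in any rule's target class → [ʃ].
/e/ (between /ʃ/ and /r/) is in the target of rule 3 but the environment (before a nasal consonant) is not met → [e].
/r/ (between /e/ and /a/): between two vowels, so rule 2 applies → [ɾ].
/a/ (between /r/ and /m/): before a nasal consonant, so rule 3 applies → [ã].
/m/ — not in any rule's target class → [m].
/m/ (between /m/ and /o/) is unaffected → [m].
/o/ (between /m/ and /n/): before a nasal consonant, so rule 3 applies → [õ].
/n/ — not in any rule's target class → [n].
/o/ — word-final; rule 3 does not apply here → [o].

[ʃeɾãmmõno]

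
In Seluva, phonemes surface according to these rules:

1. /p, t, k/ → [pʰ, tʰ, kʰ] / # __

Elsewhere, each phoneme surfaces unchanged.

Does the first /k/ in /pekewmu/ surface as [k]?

Yes

/k/ (between /e/ and /e/) is in the target of rule 1 but the environment (word-initially) is not met → [k].
The actual realization is [k], which matches [k].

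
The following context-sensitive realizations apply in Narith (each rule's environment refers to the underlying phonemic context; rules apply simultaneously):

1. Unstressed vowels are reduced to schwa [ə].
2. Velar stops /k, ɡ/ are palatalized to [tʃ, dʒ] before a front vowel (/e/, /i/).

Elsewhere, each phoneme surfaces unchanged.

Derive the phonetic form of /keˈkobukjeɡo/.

/k/ (word-initial): before a front vowel, so rule 2 applies → [tʃ].
Rule 1 applies to /e/ (between /k/ and /k/: in an unstressed syllable) → [ə].
/k/ — between /e/ and /o/; rule 2 does not apply here → [k].
/o/ (between /k/ and /b/): rule 1 targets it, but not in an unstressed syllable → unchanged [o].
/b/ — not in any rule's target class → [b].
Rule 1 applies to /u/ (between /b/ and /k/: in an unstressed syllable) → [ə].
/k/ (between /u/ and /j/) is in the target of rule 2 but the environment (before a front vowel) is not met → [k].
/j/ (between /k/ and /e/) is unaffected → [j].
/e/ (between /j/ and /ɡ/) occurs in an unstressed syllable → [ə] by rule 1.
/ɡ/ — between /e/ and /o/; rule 2 does not apply here → [ɡ].
/o/ (word-final) occurs in an unstressed syllable → [ə] by rule 1.

[tʃəˈkobəkjəɡə]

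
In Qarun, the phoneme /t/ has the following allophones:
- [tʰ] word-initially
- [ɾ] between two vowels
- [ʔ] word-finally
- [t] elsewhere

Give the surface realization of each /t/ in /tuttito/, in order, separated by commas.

Occurrence 1 (position 1): word-initially → [tʰ].
Occurrence 2 (position 3): no conditioning environment matches → elsewhere allophone [t].
Occurrence 3 (position 4): no conditioning environment matches → elsewhere allophone [t].
Occurrence 4 (position 6): between two vowels → [ɾ].

[tʰ], [t], [t], [ɾ]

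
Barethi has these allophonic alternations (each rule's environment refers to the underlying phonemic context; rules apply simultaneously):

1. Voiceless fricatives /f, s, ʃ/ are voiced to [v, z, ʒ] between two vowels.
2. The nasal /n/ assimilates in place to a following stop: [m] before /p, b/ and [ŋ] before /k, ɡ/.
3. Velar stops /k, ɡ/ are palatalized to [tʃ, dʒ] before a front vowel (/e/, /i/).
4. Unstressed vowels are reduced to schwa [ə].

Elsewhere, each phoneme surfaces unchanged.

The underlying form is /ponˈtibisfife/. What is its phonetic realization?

/p/ stays [p].
/o/ (between /p/ and /n/) occurs in an unstressed syllable → [ə] by rule 4.
/n/ (between /o/ and /t/) fails the environment for rule 2, so it stays [n].
/t/ — not in any rule's target class → [t].
/i/ (between /t/ and /b/) is in the target of rule 4 but the environment (in an unstressed syllable) is not met → [i].
/b/ (between /i/ and /i/): no rule targets it → [b].
/i/ — between /b/ and /s/, in an unstressed syllable — surfaces as [ə] (rule 4).
/s/ (between /i/ and /f/) fails the environment for rule 1, so it stays [s].
/f/ — between /s/ and /i/; rule 1 does not apply here → [f].
/i/ — between /f/ and /f/, in an unstressed syllable — surfaces as [ə] (rule 4).
/f/ (between /i/ and /e/) occurs between two vowels → [v] by rule 1.
Rule 4 applies to /e/ (word-final: in an unstressed syllable) → [ə].

[pənˈtibəsfəvə]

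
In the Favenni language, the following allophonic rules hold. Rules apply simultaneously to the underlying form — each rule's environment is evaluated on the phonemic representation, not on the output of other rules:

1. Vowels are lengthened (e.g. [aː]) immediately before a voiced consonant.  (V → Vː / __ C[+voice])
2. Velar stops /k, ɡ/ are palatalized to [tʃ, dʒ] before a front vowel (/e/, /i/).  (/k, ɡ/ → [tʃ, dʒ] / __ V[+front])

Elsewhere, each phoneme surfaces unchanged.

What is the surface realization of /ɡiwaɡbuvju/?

[dʒiːwaːɡbuːvju]

/ɡ/ (word-initial) occurs before a front vowel → [dʒ] by rule 2.
Rule 1 applies to /i/ (between /ɡ/ and /w/: before a voiced consonant) → [iː].
/w/ stays [w].
/a/ meets the environment for rule 1 (before a voiced consonant) → [aː].
/ɡ/ (between /a/ and /b/) fails the environment for rule 2, so it stays [ɡ].
/b/ (between /ɡ/ and /u/): no rule targets it → [b].
Rule 1 applies to /u/ (between /b/ and /v/: before a voiced consonant) → [uː].
/v/ (between /u/ and /j/) is unaffected → [v].
/j/ — not in any rule's target class → [j].
/u/ (word-final) fails the environment for rule 1, so it stays [u].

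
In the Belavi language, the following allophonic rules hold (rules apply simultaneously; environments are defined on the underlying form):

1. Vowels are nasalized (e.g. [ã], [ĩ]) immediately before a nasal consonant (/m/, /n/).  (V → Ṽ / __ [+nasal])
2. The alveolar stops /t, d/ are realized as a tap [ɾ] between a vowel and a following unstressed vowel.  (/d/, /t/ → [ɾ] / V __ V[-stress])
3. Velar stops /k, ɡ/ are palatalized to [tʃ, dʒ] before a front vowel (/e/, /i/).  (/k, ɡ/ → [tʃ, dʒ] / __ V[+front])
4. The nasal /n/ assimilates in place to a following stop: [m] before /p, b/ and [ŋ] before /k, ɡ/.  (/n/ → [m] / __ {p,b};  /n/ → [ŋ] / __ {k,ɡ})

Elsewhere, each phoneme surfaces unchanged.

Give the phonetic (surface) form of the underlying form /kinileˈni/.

[tʃĩnilẽˈni]

/k/ (word-initial): before a front vowel, so rule 3 applies → [tʃ].
/i/ (between /k/ and /n/) occurs before a nasal consonant → [ĩ] by rule 1.
/n/ — between /i/ and /i/; rule 4 does not apply here → [n].
/i/ — between /n/ and /l/; rule 1 does not apply here → [i].
/l/ (between /i/ and /e/): no rule targets it → [l].
Rule 1 applies to /e/ (between /l/ and /n/: before a nasal consonant) → [ẽ].
/n/ (between /e/ and /i/) is in the target of rule 4 but the environment (before a labial or velar stop) is not met → [n].
/i/ (word-final) fails the environment for rule 1, so it stays [i].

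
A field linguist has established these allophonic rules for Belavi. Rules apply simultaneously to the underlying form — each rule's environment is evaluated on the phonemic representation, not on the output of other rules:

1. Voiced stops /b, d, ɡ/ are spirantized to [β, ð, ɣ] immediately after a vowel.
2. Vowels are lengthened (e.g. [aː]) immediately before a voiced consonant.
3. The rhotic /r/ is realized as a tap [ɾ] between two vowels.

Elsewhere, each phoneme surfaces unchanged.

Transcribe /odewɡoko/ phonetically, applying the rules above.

Rule 2 applies to /o/ (word-initial: before a voiced consonant) → [oː].
/d/ — between /o/ and /e/, immediately after a vowel — surfaces as [ð] (rule 1).
/e/ (between /d/ and /w/): before a voiced consonant, so rule 2 applies → [eː].
/w/ — not in any rule's target class → [w].
/ɡ/ (between /w/ and /o/) fails the environment for rule 1, so it stays [ɡ].
/o/ (between /ɡ/ and /k/) fails the environment for rule 2, so it stays [o].
/k/ (between /o/ and /o/) is unaffected → [k].
/o/ (word-final) fails the environment for rule 2, so it stays [o].

[oːðeːwɡoko]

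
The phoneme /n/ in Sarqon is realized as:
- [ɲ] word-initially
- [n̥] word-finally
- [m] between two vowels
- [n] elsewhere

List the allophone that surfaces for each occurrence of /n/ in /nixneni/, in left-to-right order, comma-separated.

Occurrence 1 (position 1): word-initially → [ɲ].
Occurrence 2 (position 4): no conditioning environment matches → elsewhere allophone [n].
Occurrence 3 (position 6): between two vowels → [m].

[ɲ], [n], [m]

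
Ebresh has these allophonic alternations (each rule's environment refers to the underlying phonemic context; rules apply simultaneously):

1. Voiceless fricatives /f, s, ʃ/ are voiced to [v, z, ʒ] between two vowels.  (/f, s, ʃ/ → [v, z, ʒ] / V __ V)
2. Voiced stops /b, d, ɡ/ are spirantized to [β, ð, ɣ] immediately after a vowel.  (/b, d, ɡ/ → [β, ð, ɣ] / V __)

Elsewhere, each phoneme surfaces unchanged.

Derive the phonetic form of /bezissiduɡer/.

[bezissiðuɣer]

/b/ (word-initial): rule 2 targets it, but not immediately after a vowel → unchanged [b].
/e/ stays [e].
/z/ stays [z].
/i/ (between /z/ and /s/): no rule targets it → [i].
/s/ (between /i/ and /s/) is in the target of rule 1 but the environment (between two vowels) is not met → [s].
/s/ (between /s/ and /i/): rule 1 targets it, but not between two vowels → unchanged [s].
/i/ (between /s/ and /d/) is unaffected → [i].
/d/ meets the environment for rule 2 (immediately after a vowel) → [ð].
/u/ (between /d/ and /ɡ/) is unaffected → [u].
/ɡ/ (between /u/ and /e/) occurs immediately after a vowel → [ɣ] by rule 2.
/e/ stays [e].
/r/ (word-final) is unaffected → [r].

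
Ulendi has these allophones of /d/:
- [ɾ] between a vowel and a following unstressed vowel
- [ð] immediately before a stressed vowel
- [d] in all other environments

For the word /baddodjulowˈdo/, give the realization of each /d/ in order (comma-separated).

Occurrence 1 (position 3): no conditioning environment matches → elsewhere allophone [d].
Occurrence 2 (position 4): no conditioning environment matches → elsewhere allophone [d].
Occurrence 3 (position 6): no conditioning environment matches → elsewhere allophone [d].
Occurrence 4 (position 12): immediately before a stressed vowel → [ð].

[d], [d], [d], [ð]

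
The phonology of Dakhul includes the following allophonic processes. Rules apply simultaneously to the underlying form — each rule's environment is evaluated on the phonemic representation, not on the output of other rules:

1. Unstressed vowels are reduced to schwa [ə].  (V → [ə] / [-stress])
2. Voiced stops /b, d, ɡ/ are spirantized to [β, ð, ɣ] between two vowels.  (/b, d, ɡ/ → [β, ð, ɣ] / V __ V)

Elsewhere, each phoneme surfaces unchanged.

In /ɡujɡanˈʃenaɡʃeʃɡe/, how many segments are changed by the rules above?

5

Segments that undergo a rule: /u/ → [ə] (rule 1); /a/ → [ə] (rule 1); /a/ → [ə] (rule 1); /e/ → [ə] (rule 1); /e/ → [ə] (rule 1).
All other segments surface unchanged.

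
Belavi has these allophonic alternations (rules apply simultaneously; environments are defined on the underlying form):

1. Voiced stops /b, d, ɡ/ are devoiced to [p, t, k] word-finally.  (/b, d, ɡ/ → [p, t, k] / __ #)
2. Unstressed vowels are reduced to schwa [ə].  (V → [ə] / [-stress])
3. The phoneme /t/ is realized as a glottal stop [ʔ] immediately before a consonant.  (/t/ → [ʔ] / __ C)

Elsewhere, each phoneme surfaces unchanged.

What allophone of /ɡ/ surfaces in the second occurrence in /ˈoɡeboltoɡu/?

/ɡ/ (between /o/ and /u/) is in the target of rule 1 but the environment (word-finally) is not met → [ɡ].

[ɡ]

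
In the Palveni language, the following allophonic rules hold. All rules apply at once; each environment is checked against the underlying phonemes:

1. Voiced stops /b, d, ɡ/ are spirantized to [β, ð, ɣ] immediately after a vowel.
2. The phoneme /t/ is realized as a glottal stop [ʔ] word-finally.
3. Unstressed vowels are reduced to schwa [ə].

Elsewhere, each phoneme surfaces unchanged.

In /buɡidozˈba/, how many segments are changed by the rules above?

5

Segments that undergo a rule: /u/ → [ə] (rule 3); /ɡ/ → [ɣ] (rule 1); /i/ → [ə] (rule 3); /d/ → [ð] (rule 1); /o/ → [ə] (rule 3).
All other segments surface unchanged.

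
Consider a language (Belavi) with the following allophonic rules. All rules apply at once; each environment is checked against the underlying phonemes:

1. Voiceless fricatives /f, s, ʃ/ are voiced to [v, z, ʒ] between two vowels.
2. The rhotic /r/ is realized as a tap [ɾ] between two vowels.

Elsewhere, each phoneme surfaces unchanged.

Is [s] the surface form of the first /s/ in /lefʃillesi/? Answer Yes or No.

/s/ meets the environment for rule 1 (between two vowels) → [z].
The actual realization is [z], not [s].

No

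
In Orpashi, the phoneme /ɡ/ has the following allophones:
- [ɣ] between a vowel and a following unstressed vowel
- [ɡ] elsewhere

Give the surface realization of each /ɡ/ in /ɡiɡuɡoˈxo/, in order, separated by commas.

Occurrence 1 (position 1): no conditioning environment matches → elsewhere allophone [ɡ].
Occurrence 2 (position 3): between a vowel and a following unstressed vowel → [ɣ].
Occurrence 3 (position 5): between a vowel and a following unstressed vowel → [ɣ].

[ɡ], [ɣ], [ɣ]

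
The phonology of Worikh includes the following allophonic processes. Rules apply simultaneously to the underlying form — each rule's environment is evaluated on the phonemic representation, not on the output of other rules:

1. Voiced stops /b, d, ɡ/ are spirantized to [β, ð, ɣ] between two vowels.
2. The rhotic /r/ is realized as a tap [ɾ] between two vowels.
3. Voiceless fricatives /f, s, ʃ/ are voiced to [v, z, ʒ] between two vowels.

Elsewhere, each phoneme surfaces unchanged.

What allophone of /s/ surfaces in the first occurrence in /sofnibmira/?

/s/ (word-initial): rule 3 targets it, but not between two vowels → unchanged [s].

[s]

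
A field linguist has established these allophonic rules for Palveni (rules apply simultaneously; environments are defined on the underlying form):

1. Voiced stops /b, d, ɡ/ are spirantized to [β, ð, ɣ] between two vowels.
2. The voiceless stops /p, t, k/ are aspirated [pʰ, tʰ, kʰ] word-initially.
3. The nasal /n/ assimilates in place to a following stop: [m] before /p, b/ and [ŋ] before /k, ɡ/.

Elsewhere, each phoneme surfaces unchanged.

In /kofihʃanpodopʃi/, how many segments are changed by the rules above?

3

Segments that undergo a rule: /k/ → [kʰ] (rule 2); /n/ → [m] (rule 3); /d/ → [ð] (rule 1).
All other segments surface unchanged.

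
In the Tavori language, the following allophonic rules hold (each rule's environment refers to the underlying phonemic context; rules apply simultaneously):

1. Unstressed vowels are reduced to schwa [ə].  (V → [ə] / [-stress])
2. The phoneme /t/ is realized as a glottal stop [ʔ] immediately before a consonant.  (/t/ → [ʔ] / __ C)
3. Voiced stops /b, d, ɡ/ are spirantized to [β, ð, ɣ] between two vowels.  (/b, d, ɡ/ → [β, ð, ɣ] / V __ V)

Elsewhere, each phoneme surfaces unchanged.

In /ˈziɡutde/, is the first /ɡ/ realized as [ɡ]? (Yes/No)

No

/ɡ/ — between /i/ and /u/, between two vowels — surfaces as [ɣ] (rule 3).
The actual realization is [ɣ], not [ɡ].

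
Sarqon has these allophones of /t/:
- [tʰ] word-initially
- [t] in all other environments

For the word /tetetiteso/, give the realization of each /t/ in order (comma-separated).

[tʰ], [t], [t], [t]

Occurrence 1 (position 1): word-initially → [tʰ].
Occurrence 2 (position 3): no conditioning environment matches → elsewhere allophone [t].
Occurrence 3 (position 5): no conditioning environment matches → elsewhere allophone [t].
Occurrence 4 (position 7): no conditioning environment matches → elsewhere allophone [t].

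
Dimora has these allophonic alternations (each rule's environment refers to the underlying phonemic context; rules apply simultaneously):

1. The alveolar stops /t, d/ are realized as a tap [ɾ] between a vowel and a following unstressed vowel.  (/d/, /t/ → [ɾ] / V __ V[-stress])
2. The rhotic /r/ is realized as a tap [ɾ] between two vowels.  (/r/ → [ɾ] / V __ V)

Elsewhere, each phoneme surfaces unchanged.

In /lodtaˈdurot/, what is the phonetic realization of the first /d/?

[d]

/d/ (between /o/ and /t/) is in the target of rule 1 but the environment (between a vowel and a following unstressed vowel) is not met → [d].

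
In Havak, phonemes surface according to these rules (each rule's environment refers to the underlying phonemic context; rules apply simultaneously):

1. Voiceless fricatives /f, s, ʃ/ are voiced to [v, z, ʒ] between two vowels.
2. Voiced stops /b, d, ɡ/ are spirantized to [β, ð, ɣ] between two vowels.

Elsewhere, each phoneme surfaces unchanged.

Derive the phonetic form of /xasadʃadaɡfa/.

/x/ (word-initial): no rule targets it → [x].
/a/ — not in any rule's target class → [a].
/s/ meets the environment for rule 1 (between two vowels) → [z].
/a/ — not in any rule's target class → [a].
/d/ — between /a/ and /ʃ/; rule 2 does not apply here → [d].
/ʃ/ (between /d/ and /a/) fails the environment for rule 1, so it stays [ʃ].
/a/ (between /ʃ/ and /d/): no rule targets it → [a].
/d/ — between /a/ and /a/, between two vowels — surfaces as [ð] (rule 2).
/a/ stays [a].
/ɡ/ (between /a/ and /f/) fails the environment for rule 2, so it stays [ɡ].
/f/ (between /ɡ/ and /a/) is in the target of rule 1 but the environment (between two vowels) is not met → [f].
/a/ (word-final): no rule targets it → [a].

[xazadʃaðaɡfa]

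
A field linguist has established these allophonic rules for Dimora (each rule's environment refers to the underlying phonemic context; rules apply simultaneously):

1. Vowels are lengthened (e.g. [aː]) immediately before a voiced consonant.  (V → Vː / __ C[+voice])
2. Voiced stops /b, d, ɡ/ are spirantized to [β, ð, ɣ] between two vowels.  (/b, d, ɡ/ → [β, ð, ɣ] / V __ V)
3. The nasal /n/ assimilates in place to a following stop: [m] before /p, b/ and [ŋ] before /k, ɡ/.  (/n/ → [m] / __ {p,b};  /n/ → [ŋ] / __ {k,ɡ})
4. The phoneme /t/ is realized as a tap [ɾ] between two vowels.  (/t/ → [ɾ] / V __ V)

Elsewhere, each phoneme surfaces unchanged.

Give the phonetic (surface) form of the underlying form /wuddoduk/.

[wuːddoːðuk]

/w/ — not in any rule's target class → [w].
/u/ (between /w/ and /d/): before a voiced consonant, so rule 1 applies → [uː].
/d/ — between /u/ and /d/; rule 2 does not apply here → [d].
/d/ (between /d/ and /o/) is in the target of rule 2 but the environment (between two vowels) is not met → [d].
/o/ — between /d/ and /d/, before a voiced consonant — surfaces as [oː] (rule 1).
/d/ — between /o/ and /u/, between two vowels — surfaces as [ð] (rule 2).
/u/ (between /d/ and /k/) fails the environment for rule 1, so it stays [u].
/k/ stays [k].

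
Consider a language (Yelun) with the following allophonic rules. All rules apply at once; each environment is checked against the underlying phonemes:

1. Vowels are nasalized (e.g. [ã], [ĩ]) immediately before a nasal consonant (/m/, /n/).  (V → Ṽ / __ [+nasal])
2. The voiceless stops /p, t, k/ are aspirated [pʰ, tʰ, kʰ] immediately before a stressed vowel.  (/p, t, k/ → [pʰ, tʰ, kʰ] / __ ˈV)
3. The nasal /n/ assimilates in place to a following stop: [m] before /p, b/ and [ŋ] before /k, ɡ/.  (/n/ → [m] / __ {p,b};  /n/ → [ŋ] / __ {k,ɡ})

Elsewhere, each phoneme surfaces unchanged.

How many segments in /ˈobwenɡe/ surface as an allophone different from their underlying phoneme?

Segments that undergo a rule: /e/ → [ẽ] (rule 1); /n/ → [ŋ] (rule 3).
All other segments surface unchanged.

2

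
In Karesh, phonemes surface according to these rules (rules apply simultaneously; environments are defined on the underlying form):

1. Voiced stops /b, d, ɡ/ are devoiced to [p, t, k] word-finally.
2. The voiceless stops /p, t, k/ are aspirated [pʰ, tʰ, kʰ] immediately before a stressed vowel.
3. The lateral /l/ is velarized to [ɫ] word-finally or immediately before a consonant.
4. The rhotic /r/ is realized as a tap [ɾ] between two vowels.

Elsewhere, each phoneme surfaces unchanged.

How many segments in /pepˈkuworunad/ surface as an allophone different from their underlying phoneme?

Segments that undergo a rule: /k/ → [kʰ] (rule 2); /r/ → [ɾ] (rule 4); /d/ → [t] (rule 1).
All other segments surface unchanged.

3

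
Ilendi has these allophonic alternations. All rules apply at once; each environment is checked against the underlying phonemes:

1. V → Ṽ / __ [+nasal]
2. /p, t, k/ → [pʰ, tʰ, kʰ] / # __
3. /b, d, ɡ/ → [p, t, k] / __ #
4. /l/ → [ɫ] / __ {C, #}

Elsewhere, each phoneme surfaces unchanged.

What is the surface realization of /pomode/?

[pʰõmode]

/p/ (word-initial) occurs word-initially → [pʰ] by rule 2.
/o/ — between /p/ and /m/, before a nasal consonant — surfaces as [õ] (rule 1).
/o/ (between /m/ and /d/) fails the environment for rule 1, so it stays [o].
/d/ (between /o/ and /e/) is in the target of rule 3 but the environment (word-finally) is not met → [d].
/e/ (word-final) is in the target of rule 1 but the environment (before a nasal consonant) is not met → [e].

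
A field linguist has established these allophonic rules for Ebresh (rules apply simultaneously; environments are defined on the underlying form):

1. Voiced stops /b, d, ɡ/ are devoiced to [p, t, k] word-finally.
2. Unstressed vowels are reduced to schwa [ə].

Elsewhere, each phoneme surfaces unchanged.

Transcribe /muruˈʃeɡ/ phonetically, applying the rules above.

/m/ (word-initial): no rule targets it → [m].
/u/ (between /m/ and /r/): in an unstressed syllable, so rule 2 applies → [ə].
/r/ (between /u/ and /u/) is unaffected → [r].
/u/ — between /r/ and /ʃ/, in an unstressed syllable — surfaces as [ə] (rule 2).
/ʃ/ (between /u/ and /e/): no rule targets it → [ʃ].
/e/ (between /ʃ/ and /ɡ/): rule 2 targets it, but not in an unstressed syllable → unchanged [e].
/ɡ/ (word-final): word-finally, so rule 1 applies → [k].

[mərəˈʃek]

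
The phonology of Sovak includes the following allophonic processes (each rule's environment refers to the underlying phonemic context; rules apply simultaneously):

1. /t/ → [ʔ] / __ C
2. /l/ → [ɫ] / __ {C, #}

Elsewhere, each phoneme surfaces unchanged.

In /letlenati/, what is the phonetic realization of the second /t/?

/t/ — between /a/ and /i/; rule 1 does not apply here → [t].

[t]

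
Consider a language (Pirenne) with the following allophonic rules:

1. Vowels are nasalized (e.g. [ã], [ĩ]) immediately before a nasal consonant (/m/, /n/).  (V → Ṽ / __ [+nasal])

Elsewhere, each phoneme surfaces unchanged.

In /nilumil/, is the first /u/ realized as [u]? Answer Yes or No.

/u/ — between /l/ and /m/, before a nasal consonant — surfaces as [ũ] (rule 1).
The actual realization is [ũ], not [u].

No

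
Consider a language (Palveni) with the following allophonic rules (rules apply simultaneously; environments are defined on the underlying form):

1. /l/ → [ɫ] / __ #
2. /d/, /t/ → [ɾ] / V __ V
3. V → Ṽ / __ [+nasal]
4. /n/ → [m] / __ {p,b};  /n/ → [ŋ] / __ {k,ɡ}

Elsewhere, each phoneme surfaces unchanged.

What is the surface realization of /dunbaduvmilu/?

/d/ (word-initial): rule 2 targets it, but not between two vowels → unchanged [d].
/u/ — between /d/ and /n/, before a nasal consonant — surfaces as [ũ] (rule 3).
/n/ meets the environment for rule 4 (before a labial or velar stop) → [m].
/a/ (between /b/ and /d/) is in the target of rule 3 but the environment (before a nasal consonant) is not met → [a].
/d/ (between /a/ and /u/): between two vowels, so rule 2 applies → [ɾ].
/u/ (between /d/ and /v/) is in the target of rule 3 but the environment (before a nasal consonant) is not met → [u].
/i/ (between /m/ and /l/) fails the environment for rule 3, so it stays [i].
/l/ (between /i/ and /u/) is in the target of rule 1 but the environment (word-finally) is not met → [l].
/u/ (word-final) fails the environment for rule 3, so it stays [u].

[dũmbaɾuvmilu]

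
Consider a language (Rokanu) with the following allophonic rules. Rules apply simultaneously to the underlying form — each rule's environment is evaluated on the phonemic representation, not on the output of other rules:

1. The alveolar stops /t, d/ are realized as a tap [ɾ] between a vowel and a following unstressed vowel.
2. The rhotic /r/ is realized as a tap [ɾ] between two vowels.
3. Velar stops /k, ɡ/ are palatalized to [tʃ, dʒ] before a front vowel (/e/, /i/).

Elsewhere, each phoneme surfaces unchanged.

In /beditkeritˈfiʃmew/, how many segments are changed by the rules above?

Segments that undergo a rule: /d/ → [ɾ] (rule 1); /k/ → [tʃ] (rule 3); /r/ → [ɾ] (rule 2).
All other segments surface unchanged.

3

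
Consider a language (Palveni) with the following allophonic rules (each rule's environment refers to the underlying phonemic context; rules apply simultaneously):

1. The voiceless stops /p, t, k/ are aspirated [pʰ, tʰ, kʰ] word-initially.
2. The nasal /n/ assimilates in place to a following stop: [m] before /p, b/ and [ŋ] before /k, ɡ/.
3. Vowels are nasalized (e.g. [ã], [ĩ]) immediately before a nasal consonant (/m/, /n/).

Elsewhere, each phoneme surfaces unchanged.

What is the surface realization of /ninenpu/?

/n/ — word-initial; rule 2 does not apply here → [n].
Rule 3 applies to /i/ (between /n/ and /n/: before a nasal consonant) → [ĩ].
/n/ (between /i/ and /e/): rule 2 targets it, but not before a labial or velar stop → unchanged [n].
Rule 3 applies to /e/ (between /n/ and /n/: before a nasal consonant) → [ẽ].
/n/ — between /e/ and /p/, before a labial or velar stop — surfaces as [m] (rule 2).
/p/ (between /n/ and /u/) fails the environment for rule 1, so it stays [p].
/u/ (word-final) fails the environment for rule 3, so it stays [u].

[nĩnẽmpu]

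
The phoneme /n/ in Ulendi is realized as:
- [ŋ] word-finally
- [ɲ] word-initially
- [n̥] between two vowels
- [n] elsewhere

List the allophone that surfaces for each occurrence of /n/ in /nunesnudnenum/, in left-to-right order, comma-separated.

[ɲ], [n̥], [n], [n], [n̥]

Occurrence 1 (position 1): word-initially → [ɲ].
Occurrence 2 (position 3): between two vowels → [n̥].
Occurrence 3 (position 6): no conditioning environment matches → elsewhere allophone [n].
Occurrence 4 (position 9): no conditioning environment matches → elsewhere allophone [n].
Occurrence 5 (position 11): between two vowels → [n̥].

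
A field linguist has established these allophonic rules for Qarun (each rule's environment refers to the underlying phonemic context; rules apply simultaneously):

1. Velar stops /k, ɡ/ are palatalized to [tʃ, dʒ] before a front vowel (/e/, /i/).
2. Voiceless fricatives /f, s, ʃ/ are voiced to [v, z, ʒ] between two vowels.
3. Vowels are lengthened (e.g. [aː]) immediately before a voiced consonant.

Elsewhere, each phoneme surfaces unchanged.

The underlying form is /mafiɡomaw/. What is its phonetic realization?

[maviːɡoːmaːw]

/m/ (word-initial) is unaffected → [m].
/a/ (between /m/ and /f/) fails the environment for rule 3, so it stays [a].
/f/ (between /a/ and /i/) occurs between two vowels → [v] by rule 2.
/i/ — between /f/ and /ɡ/, before a voiced consonant — surfaces as [iː] (rule 3).
/ɡ/ (between /i/ and /o/) fails the environment for rule 1, so it stays [ɡ].
/o/ (between /ɡ/ and /m/): before a voiced consonant, so rule 3 applies → [oː].
/m/ (between /o/ and /a/) is unaffected → [m].
/a/ — between /m/ and /w/, before a voiced consonant — surfaces as [aː] (rule 3).
/w/ (word-final) is unaffected → [w].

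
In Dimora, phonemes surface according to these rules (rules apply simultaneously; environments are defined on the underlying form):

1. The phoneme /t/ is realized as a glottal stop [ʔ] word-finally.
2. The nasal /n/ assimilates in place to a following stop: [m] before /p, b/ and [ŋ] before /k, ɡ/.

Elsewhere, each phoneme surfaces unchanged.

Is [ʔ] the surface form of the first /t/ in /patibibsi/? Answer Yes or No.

No

/t/ (between /a/ and /i/) fails the environment for rule 1, so it stays [t].
The actual realization is [t], not [ʔ].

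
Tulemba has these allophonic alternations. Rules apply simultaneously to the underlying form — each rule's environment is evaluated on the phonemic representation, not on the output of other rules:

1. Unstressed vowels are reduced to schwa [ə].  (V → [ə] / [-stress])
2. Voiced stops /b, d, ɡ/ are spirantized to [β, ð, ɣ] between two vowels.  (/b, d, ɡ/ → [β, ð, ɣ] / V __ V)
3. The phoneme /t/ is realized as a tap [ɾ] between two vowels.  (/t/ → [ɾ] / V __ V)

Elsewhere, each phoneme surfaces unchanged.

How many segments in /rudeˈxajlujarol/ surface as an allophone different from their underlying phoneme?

6

Segments that undergo a rule: /u/ → [ə] (rule 1); /d/ → [ð] (rule 2); /e/ → [ə] (rule 1); /u/ → [ə] (rule 1); /a/ → [ə] (rule 1); /o/ → [ə] (rule 1).
All other segments surface unchanged.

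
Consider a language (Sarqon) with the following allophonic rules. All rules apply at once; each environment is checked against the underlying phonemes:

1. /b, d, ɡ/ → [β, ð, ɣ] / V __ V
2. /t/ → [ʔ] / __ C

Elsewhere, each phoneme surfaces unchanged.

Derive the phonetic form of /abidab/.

[aβiðab]

/a/ — not in any rule's target class → [a].
/b/ (between /a/ and /i/) occurs between two vowels → [β] by rule 1.
/i/ stays [i].
/d/ meets the environment for rule 1 (between two vowels) → [ð].
/a/ — not in any rule's target class → [a].
/b/ — word-final; rule 1 does not apply here → [b].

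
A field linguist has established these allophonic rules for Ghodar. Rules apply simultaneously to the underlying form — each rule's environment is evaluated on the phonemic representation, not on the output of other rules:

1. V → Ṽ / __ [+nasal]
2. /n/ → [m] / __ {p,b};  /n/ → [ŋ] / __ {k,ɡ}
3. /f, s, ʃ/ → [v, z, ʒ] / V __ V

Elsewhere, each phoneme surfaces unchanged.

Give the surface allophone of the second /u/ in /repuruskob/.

[u]

/u/ (between /r/ and /s/): rule 1 targets it, but not before a nasal consonant → unchanged [u].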